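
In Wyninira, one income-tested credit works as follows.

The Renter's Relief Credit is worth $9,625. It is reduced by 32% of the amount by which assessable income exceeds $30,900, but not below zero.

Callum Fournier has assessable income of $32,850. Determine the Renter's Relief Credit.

Renter's Relief Credit: 32% of the $1,950 excess over $30,900 is $624; credit = $9,625 − $624 = $9,001.

$9,001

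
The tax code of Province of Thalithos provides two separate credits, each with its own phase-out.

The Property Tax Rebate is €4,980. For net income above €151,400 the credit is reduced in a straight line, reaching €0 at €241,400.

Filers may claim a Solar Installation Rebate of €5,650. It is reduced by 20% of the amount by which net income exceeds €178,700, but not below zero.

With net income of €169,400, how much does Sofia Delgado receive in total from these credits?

Property Tax Rebate: €169,400 is €18,000 into a €90,000 phase-out range, leaving 72,000/90,000 of the credit: €4,980 × 72,000/90,000 = €3,984.
Solar Installation Rebate: €169,400 is at or below the €178,700 threshold, so the full €5,650 applies.
Total: €3,984 + €5,650 = €9,634.

€9,634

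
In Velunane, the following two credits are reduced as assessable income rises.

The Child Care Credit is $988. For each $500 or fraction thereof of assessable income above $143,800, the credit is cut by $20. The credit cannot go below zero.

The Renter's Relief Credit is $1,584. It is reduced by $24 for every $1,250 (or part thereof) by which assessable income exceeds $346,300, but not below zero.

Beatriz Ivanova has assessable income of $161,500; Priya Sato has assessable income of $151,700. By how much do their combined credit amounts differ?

Beatriz ($161,500): Child Care Credit: income exceeds $143,800 by $17,700, which is 36 full-or-partial $500 increments; reduction = 36 × $20 = $720, leaving $268. Renter's Relief Credit: $161,500 is at or below the $346,300 threshold, so the full $1,584 applies. total $268 + $1,584 = $1,852
Priya ($151,700): Child Care Credit: income exceeds $143,800 by $7,900, which is 16 full-or-partial $500 increments; reduction = 16 × $20 = $320, leaving $668. Renter's Relief Credit: $151,700 is at or below the $346,300 threshold, so the full $1,584 applies. total $668 + $1,584 = $2,252
Difference: |$1,852 − $2,252| = $400.

$400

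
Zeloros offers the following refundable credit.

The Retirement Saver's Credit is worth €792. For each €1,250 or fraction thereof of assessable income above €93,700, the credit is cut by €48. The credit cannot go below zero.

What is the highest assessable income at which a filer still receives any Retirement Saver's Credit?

€113,700

After 16 increments the reduction is 16 × €48 = €768, leaving €24; one more increment wipes it out. Increment 16 ends at excess 16 × €1,250 = €20,000, so the highest qualifying income is €93,700 + €20,000 = €113,700.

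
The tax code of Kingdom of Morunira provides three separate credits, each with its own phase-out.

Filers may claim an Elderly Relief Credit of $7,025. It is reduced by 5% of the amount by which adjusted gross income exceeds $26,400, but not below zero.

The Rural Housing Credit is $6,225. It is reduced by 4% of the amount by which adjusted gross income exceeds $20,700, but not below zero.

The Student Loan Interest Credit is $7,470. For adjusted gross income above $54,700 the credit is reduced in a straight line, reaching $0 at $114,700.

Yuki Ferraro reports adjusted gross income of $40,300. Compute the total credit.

$19,241

Elderly Relief Credit: 5% of the $13,900 excess over $26,400 is $695; credit = $7,025 − $695 = $6,330.
Rural Housing Credit: 4% of the $19,600 excess over $20,700 is $784; credit = $6,225 − $784 = $5,441.
Student Loan Interest Credit: $40,300 is at or below the $54,700 threshold, so the full $7,470 applies.
Total: $6,330 + $5,441 + $7,470 = $19,241.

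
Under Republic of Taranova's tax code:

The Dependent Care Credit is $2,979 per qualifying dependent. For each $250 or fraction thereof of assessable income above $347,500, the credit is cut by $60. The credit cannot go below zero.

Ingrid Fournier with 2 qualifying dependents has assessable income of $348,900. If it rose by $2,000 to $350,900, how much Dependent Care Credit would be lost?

$480

At $348,900 — base = 2 × $2,979 = $5,958. income exceeds $347,500 by $1,400, which is 6 full-or-partial $250 increments; reduction = 6 × $60 = $360, leaving $5,598.
At $350,900 — base = 2 × $2,979 = $5,958. income exceeds $347,500 by $3,400, which is 14 full-or-partial $250 increments; reduction = 14 × $60 = $840, leaving $5,118.
Lost: $5,598 − $5,118 = $480.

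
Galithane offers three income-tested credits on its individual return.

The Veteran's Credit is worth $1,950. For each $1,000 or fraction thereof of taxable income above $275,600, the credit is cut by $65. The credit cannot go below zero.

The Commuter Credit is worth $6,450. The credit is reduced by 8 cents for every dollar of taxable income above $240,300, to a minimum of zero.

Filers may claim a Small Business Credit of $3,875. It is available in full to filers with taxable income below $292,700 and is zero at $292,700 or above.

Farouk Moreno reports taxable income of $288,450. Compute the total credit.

$7,578

Veteran's Credit: income exceeds $275,600 by $12,850, which is 13 full-or-partial $1,000 increments; reduction = 13 × $65 = $845, leaving $1,105.
Commuter Credit: 8% of the $48,150 excess over $240,300 is $3,852; credit = $6,450 − $3,852 = $2,598.
Small Business Credit: $288,450 is below the $292,700 cutoff, so the full $3,875 applies.
Total: $1,105 + $2,598 + $3,875 = $7,578.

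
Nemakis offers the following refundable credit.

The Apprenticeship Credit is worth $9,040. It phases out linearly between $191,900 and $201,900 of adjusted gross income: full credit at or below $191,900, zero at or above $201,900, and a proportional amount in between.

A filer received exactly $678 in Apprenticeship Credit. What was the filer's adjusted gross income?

$201,150

$678 is 678/9,040 of the full $9,040, so 8,362/9,040 of the $10,000 range has been used: income = $191,900 + $10,000 × 8,362/9,040 = $201,150.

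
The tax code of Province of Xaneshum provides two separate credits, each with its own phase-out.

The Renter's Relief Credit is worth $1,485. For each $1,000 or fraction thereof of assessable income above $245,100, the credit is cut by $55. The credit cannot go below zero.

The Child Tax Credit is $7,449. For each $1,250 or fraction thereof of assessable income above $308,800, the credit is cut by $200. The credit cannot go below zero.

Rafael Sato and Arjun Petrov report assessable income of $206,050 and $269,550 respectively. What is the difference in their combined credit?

Rafael ($206,050): Renter's Relief Credit: $206,050 is at or below the $245,100 threshold, so the full $1,485 applies. Child Tax Credit: $206,050 is at or below the $308,800 threshold, so the full $7,449 applies. total $1,485 + $7,449 = $8,934
Arjun ($269,550): Renter's Relief Credit: income exceeds $245,100 by $24,450, which is 25 full-or-partial $1,000 increments; reduction = 25 × $55 = $1,375, leaving $110. Child Tax Credit: $269,550 is at or below the $308,800 threshold, so the full $7,449 applies. total $110 + $7,449 = $7,559
Difference: |$8,934 − $7,559| = $1,375.

$1,375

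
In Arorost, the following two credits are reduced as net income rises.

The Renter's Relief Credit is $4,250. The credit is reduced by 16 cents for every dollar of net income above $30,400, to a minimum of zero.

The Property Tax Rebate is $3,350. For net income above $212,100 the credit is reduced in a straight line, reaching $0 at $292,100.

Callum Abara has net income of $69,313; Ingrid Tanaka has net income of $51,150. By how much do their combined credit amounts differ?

$930

Callum ($69,313): Renter's Relief Credit: 16% of the $38,913 excess over $30,400 is $6,226.08 ≥ base, so the credit is $0. Property Tax Rebate: $69,313 is at or below the $212,100 threshold, so the full $3,350 applies. total $0 + $3,350 = $3,350
Ingrid ($51,150): Renter's Relief Credit: 16% of the $20,750 excess over $30,400 is $3,320; credit = $4,250 − $3,320 = $930. Property Tax Rebate: $51,150 is at or below the $212,100 threshold, so the full $3,350 applies. total $930 + $3,350 = $4,280
Difference: |$3,350 − $4,280| = $930.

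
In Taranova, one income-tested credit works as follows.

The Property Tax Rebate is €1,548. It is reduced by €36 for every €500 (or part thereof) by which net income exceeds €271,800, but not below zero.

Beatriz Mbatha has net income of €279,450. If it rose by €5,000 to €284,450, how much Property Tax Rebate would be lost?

€360

At €279,450 — income exceeds €271,800 by €7,650, which is 16 full-or-partial €500 increments; reduction = 16 × €36 = €576, leaving €972.
At €284,450 — income exceeds €271,800 by €12,650, which is 26 full-or-partial €500 increments; reduction = 26 × €36 = €936, leaving €612.
Lost: €972 − €612 = €360.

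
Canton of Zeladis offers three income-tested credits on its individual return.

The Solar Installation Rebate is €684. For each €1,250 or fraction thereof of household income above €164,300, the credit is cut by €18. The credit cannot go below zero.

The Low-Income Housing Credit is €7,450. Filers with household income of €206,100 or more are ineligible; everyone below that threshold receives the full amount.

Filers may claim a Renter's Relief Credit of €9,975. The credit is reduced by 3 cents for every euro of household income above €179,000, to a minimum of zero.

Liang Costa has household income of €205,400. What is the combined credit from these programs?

€16,723

Solar Installation Rebate: income exceeds €164,300 by €41,100, which is 33 full-or-partial €1,250 increments; reduction = 33 × €18 = €594, leaving €90.
Low-Income Housing Credit: €205,400 is below the €206,100 cutoff, so the full €7,450 applies.
Renter's Relief Credit: 3% of the €26,400 excess over €179,000 is €792; credit = €9,975 − €792 = €9,183.
Total: €90 + €7,450 + €9,183 = €16,723.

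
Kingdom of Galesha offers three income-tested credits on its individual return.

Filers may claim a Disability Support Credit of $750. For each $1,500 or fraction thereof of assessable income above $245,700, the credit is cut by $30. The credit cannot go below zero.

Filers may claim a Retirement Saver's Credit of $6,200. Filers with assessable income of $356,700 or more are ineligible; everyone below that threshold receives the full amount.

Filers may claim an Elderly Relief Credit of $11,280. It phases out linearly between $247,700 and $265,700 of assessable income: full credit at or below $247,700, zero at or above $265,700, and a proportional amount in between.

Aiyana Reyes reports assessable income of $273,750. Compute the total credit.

Disability Support Credit: income exceeds $245,700 by $28,050, which is 19 full-or-partial $1,500 increments; reduction = 19 × $30 = $570, leaving $180.
Retirement Saver's Credit: $273,750 is below the $356,700 cutoff, so the full $6,200 applies.
Elderly Relief Credit: $273,750 is at or above $265,700, so the credit is $0.
Total: $180 + $6,200 + $0 = $6,380.

$6,380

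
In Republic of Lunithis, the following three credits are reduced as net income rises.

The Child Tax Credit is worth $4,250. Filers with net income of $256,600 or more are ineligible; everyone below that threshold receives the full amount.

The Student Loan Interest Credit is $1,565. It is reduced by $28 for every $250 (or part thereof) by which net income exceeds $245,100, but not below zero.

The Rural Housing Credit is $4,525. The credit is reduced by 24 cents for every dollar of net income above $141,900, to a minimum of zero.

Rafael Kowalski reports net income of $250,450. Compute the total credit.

Child Tax Credit: $250,450 is below the $256,600 cutoff, so the full $4,250 applies.
Student Loan Interest Credit: income exceeds $245,100 by $5,350, which is 22 full-or-partial $250 increments; reduction = 22 × $28 = $616, leaving $949.
Rural Housing Credit: 24% of the $108,550 excess over $141,900 is $26,052 ≥ base, so the credit is $0.
Total: $4,250 + $949 + $0 = $5,199.

$5,199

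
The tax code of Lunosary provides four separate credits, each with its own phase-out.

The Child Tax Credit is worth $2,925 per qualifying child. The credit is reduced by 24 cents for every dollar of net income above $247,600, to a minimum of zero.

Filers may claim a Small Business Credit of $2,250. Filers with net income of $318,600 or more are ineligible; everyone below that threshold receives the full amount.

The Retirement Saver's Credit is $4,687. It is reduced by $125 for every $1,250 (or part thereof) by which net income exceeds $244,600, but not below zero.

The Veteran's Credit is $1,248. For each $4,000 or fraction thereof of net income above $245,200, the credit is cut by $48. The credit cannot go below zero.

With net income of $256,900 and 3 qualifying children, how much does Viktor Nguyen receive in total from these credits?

$13,334

Child Tax Credit: base = 3 × $2,925 = $8,775. 24% of the $9,300 excess over $247,600 is $2,232; credit = $8,775 − $2,232 = $6,543.
Small Business Credit: $256,900 is below the $318,600 cutoff, so the full $2,250 applies.
Retirement Saver's Credit: income exceeds $244,600 by $12,300, which is 10 full-or-partial $1,250 increments; reduction = 10 × $125 = $1,250, leaving $3,437.
Veteran's Credit: income exceeds $245,200 by $11,700, which is 3 full-or-partial $4,000 increments; reduction = 3 × $48 = $144, leaving $1,104.
Total: $6,543 + $2,250 + $3,437 + $1,104 = $13,334.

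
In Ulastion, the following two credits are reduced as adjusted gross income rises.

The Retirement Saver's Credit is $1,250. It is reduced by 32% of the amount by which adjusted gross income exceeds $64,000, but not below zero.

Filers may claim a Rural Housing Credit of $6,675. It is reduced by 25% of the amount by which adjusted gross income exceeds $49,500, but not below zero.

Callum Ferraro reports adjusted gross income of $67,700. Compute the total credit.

$2,191

Retirement Saver's Credit: 32% of the $3,700 excess over $64,000 is $1,184; credit = $1,250 − $1,184 = $66.
Rural Housing Credit: 25% of the $18,200 excess over $49,500 is $4,550; credit = $6,675 − $4,550 = $2,125.
Total: $66 + $2,125 = $2,191.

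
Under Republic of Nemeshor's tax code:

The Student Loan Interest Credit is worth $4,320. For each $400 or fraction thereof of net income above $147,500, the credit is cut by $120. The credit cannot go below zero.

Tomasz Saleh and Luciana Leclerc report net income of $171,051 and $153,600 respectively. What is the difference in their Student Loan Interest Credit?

$2,400

Tomasz ($171,051): Student Loan Interest Credit: income exceeds $147,500 by $23,551 → 59 increments × $120 = $7,080 ≥ base, so the credit is $0.
Luciana ($153,600): Student Loan Interest Credit: income exceeds $147,500 by $6,100, which is 16 full-or-partial $400 increments; reduction = 16 × $120 = $1,920, leaving $2,400.
Difference: |$0 − $2,400| = $2,400.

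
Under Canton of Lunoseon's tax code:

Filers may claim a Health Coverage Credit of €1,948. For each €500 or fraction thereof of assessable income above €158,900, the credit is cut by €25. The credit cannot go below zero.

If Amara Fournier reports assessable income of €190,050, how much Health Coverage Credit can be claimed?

Health Coverage Credit: income exceeds €158,900 by €31,150, which is 63 full-or-partial €500 increments; reduction = 63 × €25 = €1,575, leaving €373.

€373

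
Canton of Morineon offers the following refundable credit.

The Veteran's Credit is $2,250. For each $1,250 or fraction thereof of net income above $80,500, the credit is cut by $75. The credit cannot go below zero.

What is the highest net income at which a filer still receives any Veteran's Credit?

After 29 increments the reduction is 29 × $75 = $2,175, leaving $75; one more increment wipes it out. Increment 29 ends at excess 29 × $1,250 = $36,250, so the highest qualifying income is $80,500 + $36,250 = $116,750.

$116,750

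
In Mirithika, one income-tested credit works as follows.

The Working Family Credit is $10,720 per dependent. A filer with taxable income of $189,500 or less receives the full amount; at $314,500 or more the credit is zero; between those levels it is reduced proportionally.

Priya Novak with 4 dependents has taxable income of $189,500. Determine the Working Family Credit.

$42,880

Working Family Credit: base = 4 × $10,720 = $42,880. $189,500 is at or below the $189,500 threshold, so the full $42,880 applies.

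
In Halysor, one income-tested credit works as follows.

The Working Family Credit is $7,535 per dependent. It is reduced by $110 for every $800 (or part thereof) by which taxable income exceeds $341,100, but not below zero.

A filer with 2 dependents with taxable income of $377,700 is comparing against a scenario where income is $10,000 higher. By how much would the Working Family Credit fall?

$1,430

At $377,700 — base = 2 × $7,535 = $15,070. income exceeds $341,100 by $36,600, which is 46 full-or-partial $800 increments; reduction = 46 × $110 = $5,060, leaving $10,010.
At $387,700 — base = 2 × $7,535 = $15,070. income exceeds $341,100 by $46,600, which is 59 full-or-partial $800 increments; reduction = 59 × $110 = $6,490, leaving $8,580.
Lost: $10,010 − $8,580 = $1,430.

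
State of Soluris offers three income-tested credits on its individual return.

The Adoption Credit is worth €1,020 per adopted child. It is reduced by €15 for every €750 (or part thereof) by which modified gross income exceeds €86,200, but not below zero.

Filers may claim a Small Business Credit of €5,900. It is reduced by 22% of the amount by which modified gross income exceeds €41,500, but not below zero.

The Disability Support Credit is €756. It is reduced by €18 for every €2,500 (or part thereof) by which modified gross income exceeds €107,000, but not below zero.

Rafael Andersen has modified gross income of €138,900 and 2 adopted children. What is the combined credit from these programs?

€1,497

Adoption Credit: base = 2 × €1,020 = €2,040. income exceeds €86,200 by €52,700, which is 71 full-or-partial €750 increments; reduction = 71 × €15 = €1,065, leaving €975.
Small Business Credit: 22% of the €97,400 excess over €41,500 is €21,428 ≥ base, so the credit is €0.
Disability Support Credit: income exceeds €107,000 by €31,900, which is 13 full-or-partial €2,500 increments; reduction = 13 × €18 = €234, leaving €522.
Total: €975 + €0 + €522 = €1,497.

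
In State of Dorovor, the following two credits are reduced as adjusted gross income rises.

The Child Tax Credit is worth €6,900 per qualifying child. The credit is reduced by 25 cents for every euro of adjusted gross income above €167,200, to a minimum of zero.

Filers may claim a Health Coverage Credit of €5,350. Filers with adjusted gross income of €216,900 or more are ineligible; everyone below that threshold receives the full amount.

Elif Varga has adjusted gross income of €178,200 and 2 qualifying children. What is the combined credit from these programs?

€16,400

Child Tax Credit: base = 2 × €6,900 = €13,800. 25% of the €11,000 excess over €167,200 is €2,750; credit = €13,800 − €2,750 = €11,050.
Health Coverage Credit: €178,200 is below the €216,900 cutoff, so the full €5,350 applies.
Total: €11,050 + €5,350 = €16,400.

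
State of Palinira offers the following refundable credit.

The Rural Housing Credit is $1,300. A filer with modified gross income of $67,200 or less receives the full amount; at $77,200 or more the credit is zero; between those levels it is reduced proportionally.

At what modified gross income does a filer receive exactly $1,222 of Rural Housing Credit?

$67,800

$1,222 is 1,222/1,300 of the full $1,300, so 78/1,300 of the $10,000 range has been used: income = $67,200 + $10,000 × 78/1,300 = $67,800.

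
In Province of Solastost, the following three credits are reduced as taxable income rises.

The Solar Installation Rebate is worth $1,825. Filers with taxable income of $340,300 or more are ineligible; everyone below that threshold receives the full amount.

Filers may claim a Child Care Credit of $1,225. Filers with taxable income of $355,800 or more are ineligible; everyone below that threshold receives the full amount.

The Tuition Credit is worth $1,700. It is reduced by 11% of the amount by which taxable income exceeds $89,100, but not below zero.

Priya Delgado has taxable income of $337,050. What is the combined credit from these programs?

Solar Installation Rebate: $337,050 is below the $340,300 cutoff, so the full $1,825 applies.
Child Care Credit: $337,050 is below the $355,800 cutoff, so the full $1,225 applies.
Tuition Credit: 11% of the $247,950 excess over $89,100 is $27,274.50 ≥ base, so the credit is $0.
Total: $1,825 + $1,225 + $0 = $3,050.

$3,050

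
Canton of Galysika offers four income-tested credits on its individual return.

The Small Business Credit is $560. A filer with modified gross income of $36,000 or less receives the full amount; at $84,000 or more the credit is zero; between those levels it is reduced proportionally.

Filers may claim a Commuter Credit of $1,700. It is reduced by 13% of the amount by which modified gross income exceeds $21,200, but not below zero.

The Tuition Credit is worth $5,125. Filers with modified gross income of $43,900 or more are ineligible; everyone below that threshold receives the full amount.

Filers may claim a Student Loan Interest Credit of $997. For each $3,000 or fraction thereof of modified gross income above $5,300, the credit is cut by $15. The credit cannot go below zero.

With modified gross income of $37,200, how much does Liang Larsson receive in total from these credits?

Small Business Credit: $37,200 is $1,200 into a $48,000 phase-out range, leaving 46,800/48,000 of the credit: $560 × 46,800/48,000 = $546.
Commuter Credit: 13% of the $16,000 excess over $21,200 is $2,080 ≥ base, so the credit is $0.
Tuition Credit: $37,200 is below the $43,900 cutoff, so the full $5,125 applies.
Student Loan Interest Credit: income exceeds $5,300 by $31,900, which is 11 full-or-partial $3,000 increments; reduction = 11 × $15 = $165, leaving $832.
Total: $546 + $0 + $5,125 + $832 = $6,503.

$6,503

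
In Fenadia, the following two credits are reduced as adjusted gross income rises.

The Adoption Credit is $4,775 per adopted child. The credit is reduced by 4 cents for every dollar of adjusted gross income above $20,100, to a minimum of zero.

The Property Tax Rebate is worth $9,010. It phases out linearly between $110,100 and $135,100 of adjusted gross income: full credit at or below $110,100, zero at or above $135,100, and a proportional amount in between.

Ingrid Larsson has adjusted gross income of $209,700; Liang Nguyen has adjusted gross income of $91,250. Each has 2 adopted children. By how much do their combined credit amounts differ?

Ingrid ($209,700): Adoption Credit: base = 2 × $4,775 = $9,550. 4% of the $189,600 excess over $20,100 is $7,584; credit = $9,550 − $7,584 = $1,966. Property Tax Rebate: $209,700 is at or above $135,100, so the credit is $0. total $1,966 + $0 = $1,966
Liang ($91,250): Adoption Credit: base = 2 × $4,775 = $9,550. 4% of the $71,150 excess over $20,100 is $2,846; credit = $9,550 − $2,846 = $6,704. Property Tax Rebate: $91,250 is at or below the $110,100 threshold, so the full $9,010 applies. total $6,704 + $9,010 = $15,714
Difference: |$1,966 − $15,714| = $13,748.

$13,748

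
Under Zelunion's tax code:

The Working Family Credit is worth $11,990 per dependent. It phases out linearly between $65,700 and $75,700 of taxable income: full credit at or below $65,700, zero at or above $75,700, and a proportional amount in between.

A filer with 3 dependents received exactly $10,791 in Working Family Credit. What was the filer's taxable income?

Full credit = 3 × $11,990 = $35,970.
$10,791 is 10,791/35,970 of the full $35,970, so 25,179/35,970 of the $10,000 range has been used: income = $65,700 + $10,000 × 25,179/35,970 = $72,700.

$72,700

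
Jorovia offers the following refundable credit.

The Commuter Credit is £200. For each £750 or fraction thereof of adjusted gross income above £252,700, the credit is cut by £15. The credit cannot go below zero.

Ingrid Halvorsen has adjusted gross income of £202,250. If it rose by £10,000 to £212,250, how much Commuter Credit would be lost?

At £202,250 — £202,250 is at or below the £252,700 threshold, so the full £200 applies.
At £212,250 — £212,250 is at or below the £252,700 threshold, so the full £200 applies.
Lost: £200 − £200 = £0.

£0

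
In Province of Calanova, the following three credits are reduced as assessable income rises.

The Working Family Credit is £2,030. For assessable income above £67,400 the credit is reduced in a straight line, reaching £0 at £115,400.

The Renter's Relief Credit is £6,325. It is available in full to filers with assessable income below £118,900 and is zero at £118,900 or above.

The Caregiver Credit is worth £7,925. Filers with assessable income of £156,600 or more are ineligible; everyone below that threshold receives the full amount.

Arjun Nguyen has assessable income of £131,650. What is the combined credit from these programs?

£7,925

Working Family Credit: £131,650 is at or above £115,400, so the credit is £0.
Renter's Relief Credit: £131,650 meets or exceeds the £118,900 cutoff, so the credit is £0.
Caregiver Credit: £131,650 is below the £156,600 cutoff, so the full £7,925 applies.
Total: £0 + £0 + £7,925 = £7,925.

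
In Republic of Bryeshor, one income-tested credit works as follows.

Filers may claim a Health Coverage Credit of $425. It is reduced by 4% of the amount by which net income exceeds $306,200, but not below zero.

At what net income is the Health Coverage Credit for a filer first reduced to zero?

The credit falls by 4% of each dollar above $306,200, so it reaches zero when the excess is $425 / 4% = $10,625: income = $306,200 + $10,625 = $316,825.

$316,825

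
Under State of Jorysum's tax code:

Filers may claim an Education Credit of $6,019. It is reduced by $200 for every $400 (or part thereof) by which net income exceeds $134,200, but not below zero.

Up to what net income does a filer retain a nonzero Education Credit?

$146,200

After 30 increments the reduction is 30 × $200 = $6,000, leaving $19; one more increment wipes it out. Increment 30 ends at excess 30 × $400 = $12,000, so the highest qualifying income is $134,200 + $12,000 = $146,200.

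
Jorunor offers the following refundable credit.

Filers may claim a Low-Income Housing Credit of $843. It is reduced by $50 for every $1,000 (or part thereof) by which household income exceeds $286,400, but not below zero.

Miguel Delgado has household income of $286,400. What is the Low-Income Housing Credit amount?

$843

Low-Income Housing Credit: $286,400 is at or below the $286,400 threshold, so the full $843 applies.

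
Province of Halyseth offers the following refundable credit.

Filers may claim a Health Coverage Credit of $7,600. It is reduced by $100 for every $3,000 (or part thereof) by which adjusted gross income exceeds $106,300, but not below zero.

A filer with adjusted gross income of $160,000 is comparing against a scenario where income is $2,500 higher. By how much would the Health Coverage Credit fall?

At $160,000 — income exceeds $106,300 by $53,700, which is 18 full-or-partial $3,000 increments; reduction = 18 × $100 = $1,800, leaving $5,800.
At $162,500 — income exceeds $106,300 by $56,200, which is 19 full-or-partial $3,000 increments; reduction = 19 × $100 = $1,900, leaving $5,700.
Lost: $5,800 − $5,700 = $100.

$100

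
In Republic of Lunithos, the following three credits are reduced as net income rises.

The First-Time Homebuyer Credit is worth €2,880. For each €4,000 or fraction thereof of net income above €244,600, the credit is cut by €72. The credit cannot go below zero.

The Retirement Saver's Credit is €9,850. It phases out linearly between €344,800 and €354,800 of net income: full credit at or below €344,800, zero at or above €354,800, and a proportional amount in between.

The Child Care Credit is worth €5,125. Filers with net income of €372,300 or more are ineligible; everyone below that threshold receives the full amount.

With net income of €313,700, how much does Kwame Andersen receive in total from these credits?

€16,559

First-Time Homebuyer Credit: income exceeds €244,600 by €69,100, which is 18 full-or-partial €4,000 increments; reduction = 18 × €72 = €1,296, leaving €1,584.
Retirement Saver's Credit: €313,700 is at or below the €344,800 threshold, so the full €9,850 applies.
Child Care Credit: €313,700 is below the €372,300 cutoff, so the full €5,125 applies.
Total: €1,584 + €9,850 + €5,125 = €16,559.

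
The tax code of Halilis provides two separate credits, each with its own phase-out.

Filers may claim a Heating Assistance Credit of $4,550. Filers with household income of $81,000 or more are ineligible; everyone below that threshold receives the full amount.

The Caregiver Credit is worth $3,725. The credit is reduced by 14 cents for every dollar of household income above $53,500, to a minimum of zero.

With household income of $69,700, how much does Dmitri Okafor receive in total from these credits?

$6,007

Heating Assistance Credit: $69,700 is below the $81,000 cutoff, so the full $4,550 applies.
Caregiver Credit: 14% of the $16,200 excess over $53,500 is $2,268; credit = $3,725 − $2,268 = $1,457.
Total: $4,550 + $1,457 = $6,007.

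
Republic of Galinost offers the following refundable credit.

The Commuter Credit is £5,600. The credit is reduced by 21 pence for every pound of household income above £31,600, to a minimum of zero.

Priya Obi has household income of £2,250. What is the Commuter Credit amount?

Commuter Credit: £2,250 is at or below the £31,600 threshold, so the full £5,600 applies.

£5,600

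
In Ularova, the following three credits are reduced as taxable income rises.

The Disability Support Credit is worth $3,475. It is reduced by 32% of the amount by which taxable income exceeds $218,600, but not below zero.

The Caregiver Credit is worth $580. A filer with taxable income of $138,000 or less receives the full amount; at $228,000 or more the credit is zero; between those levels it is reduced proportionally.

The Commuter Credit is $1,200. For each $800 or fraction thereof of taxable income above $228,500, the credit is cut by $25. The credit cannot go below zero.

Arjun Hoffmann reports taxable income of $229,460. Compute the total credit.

Disability Support Credit: 32% of the $10,860 excess over $218,600 is $3,475.20 ≥ base, so the credit is $0.
Caregiver Credit: $229,460 is at or above $228,000, so the credit is $0.
Commuter Credit: income exceeds $228,500 by $960, which is 2 full-or-partial $800 increments; reduction = 2 × $25 = $50, leaving $1,150.
Total: $0 + $0 + $1,150 = $1,150.

$1,150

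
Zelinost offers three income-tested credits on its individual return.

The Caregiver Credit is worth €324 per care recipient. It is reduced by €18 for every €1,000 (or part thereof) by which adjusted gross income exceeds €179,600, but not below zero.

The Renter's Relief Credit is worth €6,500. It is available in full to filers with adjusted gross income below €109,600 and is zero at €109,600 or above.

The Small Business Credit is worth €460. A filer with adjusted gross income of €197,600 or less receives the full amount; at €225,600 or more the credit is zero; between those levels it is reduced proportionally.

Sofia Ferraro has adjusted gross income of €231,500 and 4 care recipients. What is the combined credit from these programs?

Caregiver Credit: base = 4 × €324 = €1,296. income exceeds €179,600 by €51,900, which is 52 full-or-partial €1,000 increments; reduction = 52 × €18 = €936, leaving €360.
Renter's Relief Credit: €231,500 meets or exceeds the €109,600 cutoff, so the credit is €0.
Small Business Credit: €231,500 is at or above €225,600, so the credit is €0.
Total: €360 + €0 + €0 = €360.

€360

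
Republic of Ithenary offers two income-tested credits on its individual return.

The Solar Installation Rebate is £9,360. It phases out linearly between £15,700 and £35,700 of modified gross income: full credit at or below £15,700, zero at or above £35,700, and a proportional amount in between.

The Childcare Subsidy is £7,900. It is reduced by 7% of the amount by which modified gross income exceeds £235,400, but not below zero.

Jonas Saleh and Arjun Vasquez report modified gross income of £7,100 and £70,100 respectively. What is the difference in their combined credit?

£9,360

Jonas (£7,100): Solar Installation Rebate: £7,100 is at or below the £15,700 threshold, so the full £9,360 applies. Childcare Subsidy: £7,100 is at or below the £235,400 threshold, so the full £7,900 applies. total £9,360 + £7,900 = £17,260
Arjun (£70,100): Solar Installation Rebate: £70,100 is at or above £35,700, so the credit is £0. Childcare Subsidy: £70,100 is at or below the £235,400 threshold, so the full £7,900 applies. total £0 + £7,900 = £7,900
Difference: |£17,260 − £7,900| = £9,360.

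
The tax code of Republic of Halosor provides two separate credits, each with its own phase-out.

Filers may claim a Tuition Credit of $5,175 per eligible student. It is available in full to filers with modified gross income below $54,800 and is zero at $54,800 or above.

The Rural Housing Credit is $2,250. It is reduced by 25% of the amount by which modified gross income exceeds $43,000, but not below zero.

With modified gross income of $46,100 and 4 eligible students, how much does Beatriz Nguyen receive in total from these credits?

Tuition Credit: base = 4 × $5,175 = $20,700. $46,100 is below the $54,800 cutoff, so the full $20,700 applies.
Rural Housing Credit: 25% of the $3,100 excess over $43,000 is $775; credit = $2,250 − $775 = $1,475.
Total: $20,700 + $1,475 = $22,175.

$22,175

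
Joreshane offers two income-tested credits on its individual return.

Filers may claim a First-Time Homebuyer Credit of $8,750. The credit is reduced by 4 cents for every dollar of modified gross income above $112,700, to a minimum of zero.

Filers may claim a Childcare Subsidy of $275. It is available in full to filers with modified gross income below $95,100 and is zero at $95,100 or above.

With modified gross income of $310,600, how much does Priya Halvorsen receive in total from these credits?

First-Time Homebuyer Credit: 4% of the $197,900 excess over $112,700 is $7,916; credit = $8,750 − $7,916 = $834.
Childcare Subsidy: $310,600 meets or exceeds the $95,100 cutoff, so the credit is $0.
Total: $834 + $0 = $834.

$834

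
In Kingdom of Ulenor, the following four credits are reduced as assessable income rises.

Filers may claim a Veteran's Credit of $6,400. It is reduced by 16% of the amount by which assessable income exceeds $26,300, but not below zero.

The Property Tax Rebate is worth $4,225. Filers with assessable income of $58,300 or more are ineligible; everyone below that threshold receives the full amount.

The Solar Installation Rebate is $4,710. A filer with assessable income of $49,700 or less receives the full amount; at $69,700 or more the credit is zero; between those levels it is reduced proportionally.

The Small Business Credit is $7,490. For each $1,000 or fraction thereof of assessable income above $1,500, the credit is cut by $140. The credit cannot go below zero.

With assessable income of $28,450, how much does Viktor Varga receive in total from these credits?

Veteran's Credit: 16% of the $2,150 excess over $26,300 is $344; credit = $6,400 − $344 = $6,056.
Property Tax Rebate: $28,450 is below the $58,300 cutoff, so the full $4,225 applies.
Solar Installation Rebate: $28,450 is at or below the $49,700 threshold, so the full $4,710 applies.
Small Business Credit: income exceeds $1,500 by $26,950, which is 27 full-or-partial $1,000 increments; reduction = 27 × $140 = $3,780, leaving $3,710.
Total: $6,056 + $4,225 + $4,710 + $3,710 = $18,701.

$18,701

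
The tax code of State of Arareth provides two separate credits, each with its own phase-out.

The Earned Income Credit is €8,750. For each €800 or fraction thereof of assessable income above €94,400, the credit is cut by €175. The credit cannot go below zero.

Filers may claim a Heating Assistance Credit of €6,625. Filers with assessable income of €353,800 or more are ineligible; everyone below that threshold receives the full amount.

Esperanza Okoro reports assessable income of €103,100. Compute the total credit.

Earned Income Credit: income exceeds €94,400 by €8,700, which is 11 full-or-partial €800 increments; reduction = 11 × €175 = €1,925, leaving €6,825.
Heating Assistance Credit: €103,100 is below the €353,800 cutoff, so the full €6,625 applies.
Total: €6,825 + €6,625 = €13,450.

€13,450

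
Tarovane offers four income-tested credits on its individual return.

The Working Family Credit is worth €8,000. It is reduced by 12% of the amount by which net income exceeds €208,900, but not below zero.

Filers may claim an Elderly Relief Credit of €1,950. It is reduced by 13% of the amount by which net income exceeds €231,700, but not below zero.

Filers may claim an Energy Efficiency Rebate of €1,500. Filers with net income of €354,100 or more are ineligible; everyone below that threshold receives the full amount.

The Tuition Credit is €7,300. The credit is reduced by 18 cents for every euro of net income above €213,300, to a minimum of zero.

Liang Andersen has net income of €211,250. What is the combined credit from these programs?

Working Family Credit: 12% of the €2,350 excess over €208,900 is €282; credit = €8,000 − €282 = €7,718.
Elderly Relief Credit: €211,250 is at or below the €231,700 threshold, so the full €1,950 applies.
Energy Efficiency Rebate: €211,250 is below the €354,100 cutoff, so the full €1,500 applies.
Tuition Credit: €211,250 is at or below the €213,300 threshold, so the full €7,300 applies.
Total: €7,718 + €1,950 + €1,500 + €7,300 = €18,468.

€18,468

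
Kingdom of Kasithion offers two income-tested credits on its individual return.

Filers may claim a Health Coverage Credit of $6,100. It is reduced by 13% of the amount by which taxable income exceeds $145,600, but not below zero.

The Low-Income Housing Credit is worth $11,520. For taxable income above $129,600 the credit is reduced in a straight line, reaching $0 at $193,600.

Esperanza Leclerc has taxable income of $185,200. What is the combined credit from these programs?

Health Coverage Credit: 13% of the $39,600 excess over $145,600 is $5,148; credit = $6,100 − $5,148 = $952.
Low-Income Housing Credit: $185,200 is $55,600 into a $64,000 phase-out range, leaving 8,400/64,000 of the credit: $11,520 × 8,400/64,000 = $1,512.
Total: $952 + $1,512 = $2,464.

$2,464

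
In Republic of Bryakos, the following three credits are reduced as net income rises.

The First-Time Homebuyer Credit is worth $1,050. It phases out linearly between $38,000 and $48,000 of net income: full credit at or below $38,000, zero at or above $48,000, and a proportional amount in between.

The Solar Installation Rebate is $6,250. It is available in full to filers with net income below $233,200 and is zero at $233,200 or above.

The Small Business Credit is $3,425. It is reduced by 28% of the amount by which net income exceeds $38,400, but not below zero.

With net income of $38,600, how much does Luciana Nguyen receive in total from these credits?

First-Time Homebuyer Credit: $38,600 is $600 into a $10,000 phase-out range, leaving 9,400/10,000 of the credit: $1,050 × 9,400/10,000 = $987.
Solar Installation Rebate: $38,600 is below the $233,200 cutoff, so the full $6,250 applies.
Small Business Credit: 28% of the $200 excess over $38,400 is $56; credit = $3,425 − $56 = $3,369.
Total: $987 + $6,250 + $3,369 = $10,606.

$10,606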